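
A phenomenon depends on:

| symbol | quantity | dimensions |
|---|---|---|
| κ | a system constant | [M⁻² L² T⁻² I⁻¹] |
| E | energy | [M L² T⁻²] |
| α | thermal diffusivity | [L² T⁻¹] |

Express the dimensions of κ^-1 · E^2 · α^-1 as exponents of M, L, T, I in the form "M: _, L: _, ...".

Collect each base-dimension exponent across the product:
  M: −(-2) + 2·(1) − (0) = 4
  L: −(2) + 2·(2) − (2) = 0
  T: −(-2) + 2·(-2) − (-1) = -1
  I: −(-1) + 2·(0) − (0) = 1
So the dimensions are [M⁴ T⁻¹ I].

M: 4, L: 0, T: -1, I: 1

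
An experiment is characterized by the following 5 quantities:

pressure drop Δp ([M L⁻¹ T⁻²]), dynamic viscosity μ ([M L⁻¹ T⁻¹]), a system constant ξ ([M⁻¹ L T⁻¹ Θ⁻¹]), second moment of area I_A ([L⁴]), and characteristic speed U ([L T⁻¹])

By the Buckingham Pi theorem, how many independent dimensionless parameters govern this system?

There are 5 variables and 4 base dimensions (M, L, T, Θ).
The dimension matrix has rank 4.
Independent dimensionless groups: 5 − 4 = 1.

1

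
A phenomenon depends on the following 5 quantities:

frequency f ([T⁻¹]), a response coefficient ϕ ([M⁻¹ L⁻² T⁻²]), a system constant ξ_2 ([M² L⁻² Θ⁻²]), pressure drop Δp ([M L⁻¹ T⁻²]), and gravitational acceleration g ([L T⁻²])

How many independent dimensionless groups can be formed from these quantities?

There are 5 variables and 4 base dimensions (M, L, T, Θ).
The dimension matrix has rank 4.
Independent dimensionless groups: 5 − 4 = 1.

1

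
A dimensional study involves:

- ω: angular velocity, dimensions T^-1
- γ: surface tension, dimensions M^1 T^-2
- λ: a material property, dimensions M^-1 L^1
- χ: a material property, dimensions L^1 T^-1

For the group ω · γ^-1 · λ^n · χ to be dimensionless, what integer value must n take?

Balance the M exponent: (-1)·n from λ, plus (0) − (1) + (0) = -1 from the rest, must sum to zero.
−n − 1 = 0, so n = -1.

-1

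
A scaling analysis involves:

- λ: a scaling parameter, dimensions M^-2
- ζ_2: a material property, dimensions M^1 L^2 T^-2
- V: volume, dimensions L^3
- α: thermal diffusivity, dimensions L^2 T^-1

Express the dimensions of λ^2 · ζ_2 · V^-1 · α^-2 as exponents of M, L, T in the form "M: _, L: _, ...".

Collect each base-dimension exponent across the product:
  M: 2·(-2) + (1) − (0) − 2·(0) = -3
  L: 2·(0) + (2) − (3) − 2·(2) = -5
  T: 2·(0) + (-2) − (0) − 2·(-1) = 0
So the dimensions are [M⁻³ L⁻⁵].

M: -3, L: -5, T: 0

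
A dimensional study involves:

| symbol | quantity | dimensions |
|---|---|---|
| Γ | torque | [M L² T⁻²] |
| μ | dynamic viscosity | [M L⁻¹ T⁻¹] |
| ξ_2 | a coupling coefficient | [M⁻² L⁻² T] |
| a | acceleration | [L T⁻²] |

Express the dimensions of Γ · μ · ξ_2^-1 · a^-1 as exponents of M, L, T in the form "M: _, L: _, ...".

Collect each base-dimension exponent across the product:
  M: (1) + (1) − (-2) − (0) = 4
  L: (2) + (-1) − (-2) − (1) = 2
  T: (-2) + (-1) − (1) − (-2) = -2
So the dimensions are [M⁴ L² T⁻²].

M: 4, L: 2, T: -2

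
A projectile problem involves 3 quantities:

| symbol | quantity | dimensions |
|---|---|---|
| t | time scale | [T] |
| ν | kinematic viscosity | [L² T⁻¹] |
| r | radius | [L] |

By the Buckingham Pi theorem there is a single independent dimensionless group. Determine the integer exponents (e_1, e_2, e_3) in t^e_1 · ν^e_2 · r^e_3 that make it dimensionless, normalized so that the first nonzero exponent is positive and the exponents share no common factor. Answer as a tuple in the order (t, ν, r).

(1, 1, -2)

L: e_1·(0) + e_2·(2) + e_3·(1) = 0
T: e_1·(1) + e_2·(-1) + e_3·(0) = 0
Solving this homogeneous linear system for the smallest-integer solution (first nonzero entry positive) gives (1, 1, -2).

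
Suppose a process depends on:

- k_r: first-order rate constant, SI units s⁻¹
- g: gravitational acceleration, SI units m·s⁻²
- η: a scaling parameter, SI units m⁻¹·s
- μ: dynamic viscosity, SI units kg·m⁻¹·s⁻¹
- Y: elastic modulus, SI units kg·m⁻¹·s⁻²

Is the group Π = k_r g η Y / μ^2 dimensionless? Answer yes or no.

no

Sum the exponent of each base dimension across the product:
  M: [k_r]_M + [g]_M + [η]_M − 2·[μ]_M + [Y]_M = (0) + (0) + (0) − 2·(1) + (1) = -1
  L: [k_r]_L + [g]_L + [η]_L − 2·[μ]_L + [Y]_L = (0) + (1) + (-1) − 2·(-1) + (-1) = 1
  T: [k_r]_T + [g]_T + [η]_T − 2·[μ]_T + [Y]_T = (-1) + (-2) + (1) − 2·(-1) + (-2) = -2
Net dimensions [M⁻¹ L T⁻²] ≠ [1] — not dimensionless.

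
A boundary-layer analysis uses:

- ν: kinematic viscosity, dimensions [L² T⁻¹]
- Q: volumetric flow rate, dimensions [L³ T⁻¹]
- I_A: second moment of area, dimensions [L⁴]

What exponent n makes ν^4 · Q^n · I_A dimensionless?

-4

Balance the L exponent: (3)·n from Q, plus 4·(2) + (4) = 12 from the rest, must sum to zero.
3n + 12 = 0, so n = -4.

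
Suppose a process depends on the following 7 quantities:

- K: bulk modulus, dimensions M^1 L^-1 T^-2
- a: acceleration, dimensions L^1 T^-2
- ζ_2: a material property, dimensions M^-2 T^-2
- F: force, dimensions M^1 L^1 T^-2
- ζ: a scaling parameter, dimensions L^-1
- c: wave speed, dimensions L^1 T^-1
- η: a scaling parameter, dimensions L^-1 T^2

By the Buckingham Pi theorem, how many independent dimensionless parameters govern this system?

There are 7 variables and 3 base dimensions (M, L, T).
The dimension matrix has rank 3.
Independent dimensionless groups: 7 − 3 = 4.

4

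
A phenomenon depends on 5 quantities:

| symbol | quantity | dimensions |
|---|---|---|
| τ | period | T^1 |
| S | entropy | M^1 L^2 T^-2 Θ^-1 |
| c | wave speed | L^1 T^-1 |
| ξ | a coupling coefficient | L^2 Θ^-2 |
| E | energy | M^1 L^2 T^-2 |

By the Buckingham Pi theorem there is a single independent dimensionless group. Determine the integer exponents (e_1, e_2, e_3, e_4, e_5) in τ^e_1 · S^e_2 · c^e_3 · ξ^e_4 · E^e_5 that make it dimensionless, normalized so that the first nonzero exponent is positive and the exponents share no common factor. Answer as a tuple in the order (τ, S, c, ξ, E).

M: e_1·(0) + e_2·(1) + e_3·(0) + e_4·(0) + e_5·(1) = 0
L: e_1·(0) + e_2·(2) + e_3·(1) + e_4·(2) + e_5·(2) = 0
T: e_1·(1) + e_2·(-2) + e_3·(-1) + e_4·(0) + e_5·(-2) = 0
Θ: e_1·(0) + e_2·(-1) + e_3·(0) + e_4·(-2) + e_5·(0) = 0
Solving this homogeneous linear system for the smallest-integer solution (first nonzero entry positive) gives (2, 2, 2, -1, -2).

(2, 2, 2, -1, -2)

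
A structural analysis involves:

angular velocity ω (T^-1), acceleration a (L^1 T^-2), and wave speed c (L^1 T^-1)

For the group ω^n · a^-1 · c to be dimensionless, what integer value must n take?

Balance the T exponent: (-1)·n from ω, plus −(-2) + (-1) = 1 from the rest, must sum to zero.
−n + 1 = 0, so n = 1.

1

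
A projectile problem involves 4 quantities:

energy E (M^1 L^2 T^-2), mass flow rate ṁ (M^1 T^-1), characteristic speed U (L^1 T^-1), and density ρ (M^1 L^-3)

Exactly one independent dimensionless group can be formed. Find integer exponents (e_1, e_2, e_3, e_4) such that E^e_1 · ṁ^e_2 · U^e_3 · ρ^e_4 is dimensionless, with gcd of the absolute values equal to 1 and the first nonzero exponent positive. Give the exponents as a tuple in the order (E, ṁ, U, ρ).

(2, -3, -1, 1)

M: e_1·(1) + e_2·(1) + e_3·(0) + e_4·(1) = 0
L: e_1·(2) + e_2·(0) + e_3·(1) + e_4·(-3) = 0
T: e_1·(-2) + e_2·(-1) + e_3·(-1) + e_4·(0) = 0
Solving this homogeneous linear system for the smallest-integer solution (first nonzero entry positive) gives (2, -3, -1, 1).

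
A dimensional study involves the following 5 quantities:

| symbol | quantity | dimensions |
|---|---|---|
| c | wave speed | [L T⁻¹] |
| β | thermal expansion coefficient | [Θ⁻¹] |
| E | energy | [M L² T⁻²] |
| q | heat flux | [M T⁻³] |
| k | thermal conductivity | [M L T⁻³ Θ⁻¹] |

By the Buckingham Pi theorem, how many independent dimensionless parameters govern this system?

1

There are 5 variables and 4 base dimensions (M, L, T, Θ).
The dimension matrix has rank 4.
Independent dimensionless groups: 5 − 4 = 1.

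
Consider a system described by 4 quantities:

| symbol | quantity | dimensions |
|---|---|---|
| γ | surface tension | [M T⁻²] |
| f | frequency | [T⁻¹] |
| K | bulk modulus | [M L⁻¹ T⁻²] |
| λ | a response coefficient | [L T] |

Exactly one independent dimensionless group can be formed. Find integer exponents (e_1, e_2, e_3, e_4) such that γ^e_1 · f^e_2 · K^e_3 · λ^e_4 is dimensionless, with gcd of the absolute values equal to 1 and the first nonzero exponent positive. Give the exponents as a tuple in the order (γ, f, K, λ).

M: e_1·(1) + e_2·(0) + e_3·(1) + e_4·(0) = 0
L: e_1·(0) + e_2·(0) + e_3·(-1) + e_4·(1) = 0
T: e_1·(-2) + e_2·(-1) + e_3·(-2) + e_4·(1) = 0
Solving this homogeneous linear system for the smallest-integer solution (first nonzero entry positive) gives (1, -1, -1, -1).

(1, -1, -1, -1)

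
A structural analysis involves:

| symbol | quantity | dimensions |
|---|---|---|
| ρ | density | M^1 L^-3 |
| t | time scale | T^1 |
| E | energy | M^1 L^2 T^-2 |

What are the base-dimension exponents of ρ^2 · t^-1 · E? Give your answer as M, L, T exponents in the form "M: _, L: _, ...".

Collect each base-dimension exponent across the product:
  M: 2·(1) − (0) + (1) = 3
  L: 2·(-3) − (0) + (2) = -4
  T: 2·(0) − (1) + (-2) = -3
So the dimensions are [M³ L⁻⁴ T⁻³].

M: 3, L: -4, T: -3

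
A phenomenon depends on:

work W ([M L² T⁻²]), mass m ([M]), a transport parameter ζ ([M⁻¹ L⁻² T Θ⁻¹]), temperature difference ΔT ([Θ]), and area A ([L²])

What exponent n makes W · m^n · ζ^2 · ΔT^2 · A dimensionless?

Balance the M exponent: (1)·n from m, plus (1) + 2·(-1) + 2·(0) + (0) = -1 from the rest, must sum to zero.
n − 1 = 0, so n = 1.

1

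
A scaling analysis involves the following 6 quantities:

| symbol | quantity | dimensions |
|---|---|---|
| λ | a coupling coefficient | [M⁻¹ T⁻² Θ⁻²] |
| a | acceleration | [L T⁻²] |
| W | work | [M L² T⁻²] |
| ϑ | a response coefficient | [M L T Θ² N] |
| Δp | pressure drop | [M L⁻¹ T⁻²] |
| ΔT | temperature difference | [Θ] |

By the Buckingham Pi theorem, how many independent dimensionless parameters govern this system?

There are 6 variables and 5 base dimensions (M, L, T, Θ, N).
The dimension matrix has rank 5.
Independent dimensionless groups: 6 − 5 = 1.

1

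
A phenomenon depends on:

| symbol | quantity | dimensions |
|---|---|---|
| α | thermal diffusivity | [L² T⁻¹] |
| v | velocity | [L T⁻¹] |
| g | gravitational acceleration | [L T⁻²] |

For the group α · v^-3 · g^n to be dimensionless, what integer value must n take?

Balance the L exponent: (1)·n from g, plus (2) − 3·(1) = -1 from the rest, must sum to zero.
n − 1 = 0, so n = 1.

1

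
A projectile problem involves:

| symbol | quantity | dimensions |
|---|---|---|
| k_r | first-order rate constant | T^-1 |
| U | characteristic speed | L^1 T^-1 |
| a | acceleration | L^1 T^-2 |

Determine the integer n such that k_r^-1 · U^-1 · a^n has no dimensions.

Balance the L exponent: (1)·n from a, plus −(0) − (1) = -1 from the rest, must sum to zero.
n − 1 = 0, so n = 1.

1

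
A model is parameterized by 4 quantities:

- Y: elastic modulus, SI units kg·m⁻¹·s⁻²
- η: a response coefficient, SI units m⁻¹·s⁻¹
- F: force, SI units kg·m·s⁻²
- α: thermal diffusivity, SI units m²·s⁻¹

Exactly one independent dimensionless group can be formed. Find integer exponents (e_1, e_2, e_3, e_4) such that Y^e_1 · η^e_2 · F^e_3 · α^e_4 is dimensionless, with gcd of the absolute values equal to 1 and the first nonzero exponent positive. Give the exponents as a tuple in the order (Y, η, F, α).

M: e_1·(1) + e_2·(0) + e_3·(1) + e_4·(0) = 0
L: e_1·(-1) + e_2·(-1) + e_3·(1) + e_4·(2) = 0
T: e_1·(-2) + e_2·(-1) + e_3·(-2) + e_4·(-1) = 0
Solving this homogeneous linear system for the smallest-integer solution (first nonzero entry positive) gives (3, -2, -3, 2).

(3, -2, -3, 2)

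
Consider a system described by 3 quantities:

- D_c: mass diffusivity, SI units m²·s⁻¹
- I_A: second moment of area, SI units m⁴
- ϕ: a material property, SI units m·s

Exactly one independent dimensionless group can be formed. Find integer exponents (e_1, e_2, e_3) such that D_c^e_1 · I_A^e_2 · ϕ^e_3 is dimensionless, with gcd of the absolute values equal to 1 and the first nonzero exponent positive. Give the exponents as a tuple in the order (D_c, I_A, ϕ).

(4, -3, 4)

L: e_1·(2) + e_2·(4) + e_3·(1) = 0
T: e_1·(-1) + e_2·(0) + e_3·(1) = 0
Solving this homogeneous linear system for the smallest-integer solution (first nonzero entry positive) gives (4, -3, 4).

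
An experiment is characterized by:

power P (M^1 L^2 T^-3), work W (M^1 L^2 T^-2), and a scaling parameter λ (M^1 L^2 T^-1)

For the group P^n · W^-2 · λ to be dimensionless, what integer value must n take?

Balance the M exponent: (1)·n from P, plus −2·(1) + (1) = -1 from the rest, must sum to zero.
n − 1 = 0, so n = 1.

1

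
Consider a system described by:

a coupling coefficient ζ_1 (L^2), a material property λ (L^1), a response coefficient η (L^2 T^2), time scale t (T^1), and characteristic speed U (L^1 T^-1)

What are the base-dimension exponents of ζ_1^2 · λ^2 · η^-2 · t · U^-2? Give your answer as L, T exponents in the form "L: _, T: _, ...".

L: 0, T: -1

Collect each base-dimension exponent across the product:
  L: 2·(2) + 2·(1) − 2·(2) + (0) − 2·(1) = 0
  T: 2·(0) + 2·(0) − 2·(2) + (1) − 2·(-1) = -1
So the dimensions are [T⁻¹].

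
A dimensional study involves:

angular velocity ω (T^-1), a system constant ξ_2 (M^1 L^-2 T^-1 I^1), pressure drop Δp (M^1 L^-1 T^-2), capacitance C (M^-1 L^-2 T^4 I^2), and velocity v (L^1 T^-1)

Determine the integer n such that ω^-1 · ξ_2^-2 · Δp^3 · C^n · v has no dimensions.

Balance the M exponent: (-1)·n from C, plus −(0) − 2·(1) + 3·(1) + (0) = 1 from the rest, must sum to zero.
−n + 1 = 0, so n = 1.

1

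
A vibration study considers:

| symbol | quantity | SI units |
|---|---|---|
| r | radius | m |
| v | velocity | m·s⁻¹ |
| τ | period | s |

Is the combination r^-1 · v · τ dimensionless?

Sum the exponent of each base dimension across the product:
  L: −[r]_L + [v]_L + [τ]_L = −(1) + (1) + (0) = 0
  T: −[r]_T + [v]_T + [τ]_T = −(0) + (-1) + (1) = 0
All base exponents vanish — dimensionless.

yes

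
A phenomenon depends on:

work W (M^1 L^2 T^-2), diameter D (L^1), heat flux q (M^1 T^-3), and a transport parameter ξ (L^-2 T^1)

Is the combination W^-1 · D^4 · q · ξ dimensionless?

yes

Sum the exponent of each base dimension across the product:
  M: −[W]_M + 4·[D]_M + [q]_M + [ξ]_M = −(1) + 4·(0) + (1) + (0) = 0
  L: −[W]_L + 4·[D]_L + [q]_L + [ξ]_L = −(2) + 4·(1) + (0) + (-2) = 0
  T: −[W]_T + 4·[D]_T + [q]_T + [ξ]_T = −(-2) + 4·(0) + (-3) + (1) = 0
All base exponents vanish — dimensionless.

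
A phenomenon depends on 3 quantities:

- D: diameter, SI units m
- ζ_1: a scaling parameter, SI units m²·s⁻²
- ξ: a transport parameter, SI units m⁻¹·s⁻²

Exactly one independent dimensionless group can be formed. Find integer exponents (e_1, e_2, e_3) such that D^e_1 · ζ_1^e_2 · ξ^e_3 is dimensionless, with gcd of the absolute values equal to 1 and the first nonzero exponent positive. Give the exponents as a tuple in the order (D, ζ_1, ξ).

(3, -1, 1)

L: e_1·(1) + e_2·(2) + e_3·(-1) = 0
T: e_1·(0) + e_2·(-2) + e_3·(-2) = 0
Solving this homogeneous linear system for the smallest-integer solution (first nonzero entry positive) gives (3, -1, 1).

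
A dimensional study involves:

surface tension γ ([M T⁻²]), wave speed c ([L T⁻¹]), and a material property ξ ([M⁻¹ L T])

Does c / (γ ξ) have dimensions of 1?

Sum the exponent of each base dimension across the product:
  M: −[γ]_M + [c]_M − [ξ]_M = −(1) + (0) − (-1) = 0
  L: −[γ]_L + [c]_L − [ξ]_L = −(0) + (1) − (1) = 0
  T: −[γ]_T + [c]_T − [ξ]_T = −(-2) + (-1) − (1) = 0
All base exponents vanish — dimensionless.

yes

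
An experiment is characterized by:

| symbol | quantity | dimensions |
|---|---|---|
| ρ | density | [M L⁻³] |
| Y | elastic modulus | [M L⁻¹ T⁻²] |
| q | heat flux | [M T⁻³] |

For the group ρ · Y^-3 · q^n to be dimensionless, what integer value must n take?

2

Balance the M exponent: (1)·n from q, plus (1) − 3·(1) = -2 from the rest, must sum to zero.
n − 2 = 0, so n = 2.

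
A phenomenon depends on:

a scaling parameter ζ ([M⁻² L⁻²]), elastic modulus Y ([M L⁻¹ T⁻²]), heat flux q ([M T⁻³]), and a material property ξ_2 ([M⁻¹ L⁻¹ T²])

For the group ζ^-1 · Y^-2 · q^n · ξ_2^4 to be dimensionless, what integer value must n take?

Balance the M exponent: (1)·n from q, plus −(-2) − 2·(1) + 4·(-1) = -4 from the rest, must sum to zero.
n − 4 = 0, so n = 4.

4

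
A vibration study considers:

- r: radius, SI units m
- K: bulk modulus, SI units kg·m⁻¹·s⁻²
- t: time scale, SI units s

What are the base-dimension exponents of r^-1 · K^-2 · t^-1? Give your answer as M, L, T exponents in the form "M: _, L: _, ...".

M: -2, L: 1, T: 3

Collect each base-dimension exponent across the product:
  M: −(0) − 2·(1) − (0) = -2
  L: −(1) − 2·(-1) − (0) = 1
  T: −(0) − 2·(-2) − (1) = 3
So the dimensions are [M⁻² L T³].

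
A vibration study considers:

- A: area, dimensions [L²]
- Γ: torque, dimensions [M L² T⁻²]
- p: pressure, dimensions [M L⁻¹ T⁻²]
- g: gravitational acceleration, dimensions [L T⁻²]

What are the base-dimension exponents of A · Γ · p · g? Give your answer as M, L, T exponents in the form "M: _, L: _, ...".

Collect each base-dimension exponent across the product:
  M: (0) + (1) + (1) + (0) = 2
  L: (2) + (2) + (-1) + (1) = 4
  T: (0) + (-2) + (-2) + (-2) = -6
So the dimensions are [M² L⁴ T⁻⁶].

M: 2, L: 4, T: -6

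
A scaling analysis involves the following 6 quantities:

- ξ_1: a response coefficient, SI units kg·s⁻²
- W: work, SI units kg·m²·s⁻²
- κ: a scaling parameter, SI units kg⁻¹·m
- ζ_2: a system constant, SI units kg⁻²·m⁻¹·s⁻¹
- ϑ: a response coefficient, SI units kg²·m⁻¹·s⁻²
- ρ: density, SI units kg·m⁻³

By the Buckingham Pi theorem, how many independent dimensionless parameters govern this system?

3

There are 6 variables and 3 base dimensions (M, L, T).
The dimension matrix has rank 3.
Independent dimensionless groups: 6 − 3 = 3.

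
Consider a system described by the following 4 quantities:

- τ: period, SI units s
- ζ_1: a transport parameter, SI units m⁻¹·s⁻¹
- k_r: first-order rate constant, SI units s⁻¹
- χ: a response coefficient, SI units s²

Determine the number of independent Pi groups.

2

There are 4 variables and 2 base dimensions (L, T).
The dimension matrix has rank 2.
Independent dimensionless groups: 4 − 2 = 2.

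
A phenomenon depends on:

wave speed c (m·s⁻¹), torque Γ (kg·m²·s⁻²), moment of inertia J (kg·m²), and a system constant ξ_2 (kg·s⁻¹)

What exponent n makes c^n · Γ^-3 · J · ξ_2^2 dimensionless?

4

Balance the L exponent: (1)·n from c, plus −3·(2) + (2) + 2·(0) = -4 from the rest, must sum to zero.
n − 4 = 0, so n = 4.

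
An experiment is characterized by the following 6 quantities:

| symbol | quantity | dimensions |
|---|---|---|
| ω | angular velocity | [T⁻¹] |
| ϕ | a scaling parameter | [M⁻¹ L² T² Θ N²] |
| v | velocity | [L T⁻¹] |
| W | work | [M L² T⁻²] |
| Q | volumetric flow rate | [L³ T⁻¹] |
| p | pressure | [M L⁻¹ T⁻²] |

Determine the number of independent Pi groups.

2

There are 6 variables and 5 base dimensions (M, L, T, Θ, N).
The dimension matrix has rank 4 (less than 5: the dimension vectors are linearly dependent).
Independent dimensionless groups: 6 − 4 = 2.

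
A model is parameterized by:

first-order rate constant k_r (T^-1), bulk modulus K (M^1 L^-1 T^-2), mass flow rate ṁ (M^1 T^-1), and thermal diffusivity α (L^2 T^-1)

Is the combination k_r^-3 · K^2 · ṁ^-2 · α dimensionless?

yes

Sum the exponent of each base dimension across the product:
  M: −3·[k_r]_M + 2·[K]_M − 2·[ṁ]_M + [α]_M = −3·(0) + 2·(1) − 2·(1) + (0) = 0
  L: −3·[k_r]_L + 2·[K]_L − 2·[ṁ]_L + [α]_L = −3·(0) + 2·(-1) − 2·(0) + (2) = 0
  T: −3·[k_r]_T + 2·[K]_T − 2·[ṁ]_T + [α]_T = −3·(-1) + 2·(-2) − 2·(-1) + (-1) = 0
All base exponents vanish — dimensionless.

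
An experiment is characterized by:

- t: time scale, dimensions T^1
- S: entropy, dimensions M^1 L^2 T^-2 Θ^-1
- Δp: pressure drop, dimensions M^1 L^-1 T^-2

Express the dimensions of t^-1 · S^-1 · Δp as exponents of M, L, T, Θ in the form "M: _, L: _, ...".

M: 0, L: -3, T: -1, Θ: 1

Collect each base-dimension exponent across the product:
  M: −(0) − (1) + (1) = 0
  L: −(0) − (2) + (-1) = -3
  T: −(1) − (-2) + (-2) = -1
  Θ: −(0) − (-1) + (0) = 1
So the dimensions are [L⁻³ T⁻¹ Θ].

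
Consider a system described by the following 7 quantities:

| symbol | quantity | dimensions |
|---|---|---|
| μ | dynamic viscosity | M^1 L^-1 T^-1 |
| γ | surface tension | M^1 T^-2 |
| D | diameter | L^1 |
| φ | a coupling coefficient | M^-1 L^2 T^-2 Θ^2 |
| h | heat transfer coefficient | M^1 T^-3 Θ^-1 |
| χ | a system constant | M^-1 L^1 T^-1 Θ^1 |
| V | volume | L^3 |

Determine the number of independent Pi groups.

There are 7 variables and 4 base dimensions (M, L, T, Θ).
The dimension matrix has rank 4.
Independent dimensionless groups: 7 − 4 = 3.

3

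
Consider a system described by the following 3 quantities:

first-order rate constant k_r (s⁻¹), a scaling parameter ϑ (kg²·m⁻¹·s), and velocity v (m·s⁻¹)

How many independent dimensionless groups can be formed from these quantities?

There are 3 variables and 3 base dimensions (M, L, T).
The dimension matrix has rank 3.
Independent dimensionless groups: 3 − 3 = 0.

0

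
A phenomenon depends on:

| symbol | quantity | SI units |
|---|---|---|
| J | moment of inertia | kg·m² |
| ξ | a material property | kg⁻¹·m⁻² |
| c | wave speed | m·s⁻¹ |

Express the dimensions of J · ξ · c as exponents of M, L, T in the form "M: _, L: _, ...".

Collect each base-dimension exponent across the product:
  M: (1) + (-1) + (0) = 0
  L: (2) + (-2) + (1) = 1
  T: (0) + (0) + (-1) = -1
So the dimensions are [L T⁻¹].

M: 0, L: 1, T: -1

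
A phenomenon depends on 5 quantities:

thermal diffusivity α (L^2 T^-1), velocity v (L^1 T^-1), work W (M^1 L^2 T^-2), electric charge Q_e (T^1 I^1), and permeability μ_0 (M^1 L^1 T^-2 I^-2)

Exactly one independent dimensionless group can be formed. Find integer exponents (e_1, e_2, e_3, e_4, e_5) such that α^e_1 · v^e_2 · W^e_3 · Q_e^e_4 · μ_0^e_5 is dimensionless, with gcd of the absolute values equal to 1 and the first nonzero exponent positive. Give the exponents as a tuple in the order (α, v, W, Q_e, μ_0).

(1, -3, 1, -2, -1)

M: e_1·(0) + e_2·(0) + e_3·(1) + e_4·(0) + e_5·(1) = 0
L: e_1·(2) + e_2·(1) + e_3·(2) + e_4·(0) + e_5·(1) = 0
T: e_1·(-1) + e_2·(-1) + e_3·(-2) + e_4·(1) + e_5·(-2) = 0
I: e_1·(0) + e_2·(0) + e_3·(0) + e_4·(1) + e_5·(-2) = 0
Solving this homogeneous linear system for the smallest-integer solution (first nonzero entry positive) gives (1, -3, 1, -2, -1).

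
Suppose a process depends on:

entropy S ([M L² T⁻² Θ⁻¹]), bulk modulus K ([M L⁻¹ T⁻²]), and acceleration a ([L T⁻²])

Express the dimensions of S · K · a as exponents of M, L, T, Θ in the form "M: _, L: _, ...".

M: 2, L: 2, T: -6, Θ: -1

Collect each base-dimension exponent across the product:
  M: (1) + (1) + (0) = 2
  L: (2) + (-1) + (1) = 2
  T: (-2) + (-2) + (-2) = -6
  Θ: (-1) + (0) + (0) = -1
So the dimensions are [M² L² T⁻⁶ Θ⁻¹].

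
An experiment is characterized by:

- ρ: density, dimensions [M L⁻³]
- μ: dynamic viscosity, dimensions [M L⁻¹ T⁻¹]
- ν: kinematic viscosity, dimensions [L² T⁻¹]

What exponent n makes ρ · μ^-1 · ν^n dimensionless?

Balance the L exponent: (2)·n from ν, plus (-3) − (-1) = -2 from the rest, must sum to zero.
2n − 2 = 0, so n = 1.

1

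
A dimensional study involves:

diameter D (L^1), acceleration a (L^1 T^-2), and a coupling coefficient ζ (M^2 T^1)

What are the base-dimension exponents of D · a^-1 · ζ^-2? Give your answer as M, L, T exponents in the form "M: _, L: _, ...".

Collect each base-dimension exponent across the product:
  M: (0) − (0) − 2·(2) = -4
  L: (1) − (1) − 2·(0) = 0
  T: (0) − (-2) − 2·(1) = 0
So the dimensions are [M⁻⁴].

M: -4, L: 0, T: 0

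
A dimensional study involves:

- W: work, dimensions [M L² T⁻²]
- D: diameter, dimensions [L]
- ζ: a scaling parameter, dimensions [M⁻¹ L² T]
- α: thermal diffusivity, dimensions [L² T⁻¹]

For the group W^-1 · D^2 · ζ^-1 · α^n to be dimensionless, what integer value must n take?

Balance the L exponent: (2)·n from α, plus −(2) + 2·(1) − (2) = -2 from the rest, must sum to zero.
2n − 2 = 0, so n = 1.

1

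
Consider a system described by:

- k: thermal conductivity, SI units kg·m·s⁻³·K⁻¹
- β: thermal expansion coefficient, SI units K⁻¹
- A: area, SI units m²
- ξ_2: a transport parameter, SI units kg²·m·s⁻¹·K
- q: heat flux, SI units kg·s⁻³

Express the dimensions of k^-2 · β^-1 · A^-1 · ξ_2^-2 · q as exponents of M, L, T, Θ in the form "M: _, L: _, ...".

M: -5, L: -6, T: 5, Θ: 1

Collect each base-dimension exponent across the product:
  M: −2·(1) − (0) − (0) − 2·(2) + (1) = -5
  L: −2·(1) − (0) − (2) − 2·(1) + (0) = -6
  T: −2·(-3) − (0) − (0) − 2·(-1) + (-3) = 5
  Θ: −2·(-1) − (-1) − (0) − 2·(1) + (0) = 1
So the dimensions are [M⁻⁵ L⁻⁶ T⁵ Θ].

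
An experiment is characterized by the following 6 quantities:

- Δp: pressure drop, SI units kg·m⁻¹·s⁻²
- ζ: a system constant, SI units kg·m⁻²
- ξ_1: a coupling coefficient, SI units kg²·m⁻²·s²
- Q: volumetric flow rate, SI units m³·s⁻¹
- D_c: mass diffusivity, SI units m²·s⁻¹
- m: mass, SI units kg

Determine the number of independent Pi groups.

There are 6 variables and 3 base dimensions (M, L, T).
The dimension matrix has rank 3.
Independent dimensionless groups: 6 − 3 = 3.

3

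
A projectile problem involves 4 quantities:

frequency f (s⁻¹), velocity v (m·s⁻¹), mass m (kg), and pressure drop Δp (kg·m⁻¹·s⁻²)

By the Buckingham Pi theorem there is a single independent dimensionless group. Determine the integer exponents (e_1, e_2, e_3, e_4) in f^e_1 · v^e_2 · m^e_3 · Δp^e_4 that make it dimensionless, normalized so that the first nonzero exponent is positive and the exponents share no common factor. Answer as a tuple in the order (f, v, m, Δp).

(3, -1, 1, -1)

M: e_1·(0) + e_2·(0) + e_3·(1) + e_4·(1) = 0
L: e_1·(0) + e_2·(1) + e_3·(0) + e_4·(-1) = 0
T: e_1·(-1) + e_2·(-1) + e_3·(0) + e_4·(-2) = 0
Solving this homogeneous linear system for the smallest-integer solution (first nonzero entry positive) gives (3, -1, 1, -1).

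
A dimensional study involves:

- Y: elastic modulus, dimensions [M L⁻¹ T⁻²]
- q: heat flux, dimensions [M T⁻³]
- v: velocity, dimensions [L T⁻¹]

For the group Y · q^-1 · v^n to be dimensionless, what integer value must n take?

1

Balance the L exponent: (1)·n from v, plus (-1) − (0) = -1 from the rest, must sum to zero.
n − 1 = 0, so n = 1.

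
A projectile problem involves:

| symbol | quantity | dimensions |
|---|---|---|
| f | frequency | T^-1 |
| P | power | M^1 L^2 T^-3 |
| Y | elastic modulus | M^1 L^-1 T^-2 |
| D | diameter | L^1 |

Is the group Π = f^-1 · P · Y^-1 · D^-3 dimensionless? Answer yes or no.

yes

Sum the exponent of each base dimension across the product:
  M: −[f]_M + [P]_M − [Y]_M − 3·[D]_M = −(0) + (1) − (1) − 3·(0) = 0
  L: −[f]_L + [P]_L − [Y]_L − 3·[D]_L = −(0) + (2) − (-1) − 3·(1) = 0
  T: −[f]_T + [P]_T − [Y]_T − 3·[D]_T = −(-1) + (-3) − (-2) − 3·(0) = 0
All base exponents vanish — dimensionless.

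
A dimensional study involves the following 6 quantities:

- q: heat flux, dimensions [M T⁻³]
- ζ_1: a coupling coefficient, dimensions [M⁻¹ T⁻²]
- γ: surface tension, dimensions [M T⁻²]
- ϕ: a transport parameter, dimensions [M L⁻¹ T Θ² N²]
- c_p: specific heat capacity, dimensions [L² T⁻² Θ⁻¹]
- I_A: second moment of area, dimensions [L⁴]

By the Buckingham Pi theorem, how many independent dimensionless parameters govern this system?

There are 6 variables and 5 base dimensions (M, L, T, Θ, N).
The dimension matrix has rank 5.
Independent dimensionless groups: 6 − 5 = 1.

1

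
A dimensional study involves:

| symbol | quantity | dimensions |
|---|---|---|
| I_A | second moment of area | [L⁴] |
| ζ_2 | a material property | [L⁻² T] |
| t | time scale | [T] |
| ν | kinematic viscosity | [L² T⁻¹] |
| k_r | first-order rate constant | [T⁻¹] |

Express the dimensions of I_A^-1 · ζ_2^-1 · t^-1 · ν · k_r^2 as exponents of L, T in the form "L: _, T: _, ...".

Collect each base-dimension exponent across the product:
  L: −(4) − (-2) − (0) + (2) + 2·(0) = 0
  T: −(0) − (1) − (1) + (-1) + 2·(-1) = -5
So the dimensions are [T⁻⁵].

L: 0, T: -5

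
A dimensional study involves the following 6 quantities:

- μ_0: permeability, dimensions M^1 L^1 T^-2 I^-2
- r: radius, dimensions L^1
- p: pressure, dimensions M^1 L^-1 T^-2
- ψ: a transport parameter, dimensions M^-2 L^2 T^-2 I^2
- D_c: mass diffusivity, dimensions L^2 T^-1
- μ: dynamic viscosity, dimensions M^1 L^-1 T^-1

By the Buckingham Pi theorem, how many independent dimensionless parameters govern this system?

There are 6 variables and 4 base dimensions (M, L, T, I).
The dimension matrix has rank 4.
Independent dimensionless groups: 6 − 4 = 2.

2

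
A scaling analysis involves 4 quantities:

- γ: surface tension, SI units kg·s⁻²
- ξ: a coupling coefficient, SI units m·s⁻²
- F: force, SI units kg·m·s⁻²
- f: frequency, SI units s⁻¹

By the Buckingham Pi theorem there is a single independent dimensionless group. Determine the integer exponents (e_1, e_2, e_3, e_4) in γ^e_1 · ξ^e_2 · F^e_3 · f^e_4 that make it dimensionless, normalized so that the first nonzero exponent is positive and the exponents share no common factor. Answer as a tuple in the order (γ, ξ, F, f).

M: e_1·(1) + e_2·(0) + e_3·(1) + e_4·(0) = 0
L: e_1·(0) + e_2·(1) + e_3·(1) + e_4·(0) = 0
T: e_1·(-2) + e_2·(-2) + e_3·(-2) + e_4·(-1) = 0
Solving this homogeneous linear system for the smallest-integer solution (first nonzero entry positive) gives (1, 1, -1, -2).

(1, 1, -1, -2)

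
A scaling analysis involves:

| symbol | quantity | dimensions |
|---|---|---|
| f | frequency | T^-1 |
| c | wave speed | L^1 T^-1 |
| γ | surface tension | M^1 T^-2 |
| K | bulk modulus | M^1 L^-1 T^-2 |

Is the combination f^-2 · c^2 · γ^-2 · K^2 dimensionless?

Sum the exponent of each base dimension across the product:
  M: −2·[f]_M + 2·[c]_M − 2·[γ]_M + 2·[K]_M = −2·(0) + 2·(0) − 2·(1) + 2·(1) = 0
  L: −2·[f]_L + 2·[c]_L − 2·[γ]_L + 2·[K]_L = −2·(0) + 2·(1) − 2·(0) + 2·(-1) = 0
  T: −2·[f]_T + 2·[c]_T − 2·[γ]_T + 2·[K]_T = −2·(-1) + 2·(-1) − 2·(-2) + 2·(-2) = 0
All base exponents vanish — dimensionless.

yes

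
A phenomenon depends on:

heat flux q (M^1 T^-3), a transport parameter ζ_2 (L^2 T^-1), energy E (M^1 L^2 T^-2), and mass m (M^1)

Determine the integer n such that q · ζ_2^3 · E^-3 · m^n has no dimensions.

Balance the M exponent: (1)·n from m, plus (1) + 3·(0) − 3·(1) = -2 from the rest, must sum to zero.
n − 2 = 0, so n = 2.

2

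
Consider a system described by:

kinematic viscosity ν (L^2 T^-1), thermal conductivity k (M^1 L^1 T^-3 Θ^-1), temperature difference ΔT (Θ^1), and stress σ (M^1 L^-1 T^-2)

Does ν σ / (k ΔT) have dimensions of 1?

Sum the exponent of each base dimension across the product:
  M: [ν]_M − [k]_M − [ΔT]_M + [σ]_M = (0) − (1) − (0) + (1) = 0
  L: [ν]_L − [k]_L − [ΔT]_L + [σ]_L = (2) − (1) − (0) + (-1) = 0
  T: [ν]_T − [k]_T − [ΔT]_T + [σ]_T = (-1) − (-3) − (0) + (-2) = 0
  Θ: [ν]_Θ − [k]_Θ − [ΔT]_Θ + [σ]_Θ = (0) − (-1) − (1) + (0) = 0
All base exponents vanish — dimensionless.

yes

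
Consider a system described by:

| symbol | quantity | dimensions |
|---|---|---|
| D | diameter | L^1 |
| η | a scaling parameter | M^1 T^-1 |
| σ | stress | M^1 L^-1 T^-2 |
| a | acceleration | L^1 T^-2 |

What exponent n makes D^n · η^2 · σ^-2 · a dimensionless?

Balance the L exponent: (1)·n from D, plus 2·(0) − 2·(-1) + (1) = 3 from the rest, must sum to zero.
n + 3 = 0, so n = -3.

-3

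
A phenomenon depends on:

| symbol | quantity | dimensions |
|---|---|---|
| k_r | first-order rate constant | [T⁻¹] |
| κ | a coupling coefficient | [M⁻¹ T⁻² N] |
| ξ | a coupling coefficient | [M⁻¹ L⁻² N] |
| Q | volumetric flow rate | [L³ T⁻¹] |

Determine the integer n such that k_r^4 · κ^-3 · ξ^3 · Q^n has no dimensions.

Balance the L exponent: (3)·n from Q, plus 4·(0) − 3·(0) + 3·(-2) = -6 from the rest, must sum to zero.
3n − 6 = 0, so n = 2.

2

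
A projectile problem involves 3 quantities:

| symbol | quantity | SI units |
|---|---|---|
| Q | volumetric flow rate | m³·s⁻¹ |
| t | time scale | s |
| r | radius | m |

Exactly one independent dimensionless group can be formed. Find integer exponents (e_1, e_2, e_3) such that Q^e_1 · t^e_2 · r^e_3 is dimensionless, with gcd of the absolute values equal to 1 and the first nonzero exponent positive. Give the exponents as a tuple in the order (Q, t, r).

(1, 1, -3)

L: e_1·(3) + e_2·(0) + e_3·(1) = 0
T: e_1·(-1) + e_2·(1) + e_3·(0) = 0
Solving this homogeneous linear system for the smallest-integer solution (first nonzero entry positive) gives (1, 1, -3).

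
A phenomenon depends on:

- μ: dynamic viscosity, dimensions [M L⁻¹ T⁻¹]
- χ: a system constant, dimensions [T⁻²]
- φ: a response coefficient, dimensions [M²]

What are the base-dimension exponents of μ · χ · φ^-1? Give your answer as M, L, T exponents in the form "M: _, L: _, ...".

Collect each base-dimension exponent across the product:
  M: (1) + (0) − (2) = -1
  L: (-1) + (0) − (0) = -1
  T: (-1) + (-2) − (0) = -3
So the dimensions are [M⁻¹ L⁻¹ T⁻³].

M: -1, L: -1, T: -3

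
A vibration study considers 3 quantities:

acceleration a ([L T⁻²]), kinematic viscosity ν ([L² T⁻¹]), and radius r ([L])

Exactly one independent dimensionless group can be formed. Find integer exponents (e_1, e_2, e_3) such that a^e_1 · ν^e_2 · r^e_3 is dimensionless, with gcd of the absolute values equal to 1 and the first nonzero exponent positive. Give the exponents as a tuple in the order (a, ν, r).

L: e_1·(1) + e_2·(2) + e_3·(1) = 0
T: e_1·(-2) + e_2·(-1) + e_3·(0) = 0
Solving this homogeneous linear system for the smallest-integer solution (first nonzero entry positive) gives (1, -2, 3).

(1, -2, 3)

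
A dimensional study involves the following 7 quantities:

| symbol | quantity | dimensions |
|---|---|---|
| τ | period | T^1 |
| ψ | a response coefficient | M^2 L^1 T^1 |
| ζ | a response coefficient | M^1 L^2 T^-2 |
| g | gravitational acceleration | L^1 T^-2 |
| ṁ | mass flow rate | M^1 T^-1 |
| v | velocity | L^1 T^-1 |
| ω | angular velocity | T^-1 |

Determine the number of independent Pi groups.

4

There are 7 variables and 3 base dimensions (M, L, T).
The dimension matrix has rank 3.
Independent dimensionless groups: 7 − 3 = 4.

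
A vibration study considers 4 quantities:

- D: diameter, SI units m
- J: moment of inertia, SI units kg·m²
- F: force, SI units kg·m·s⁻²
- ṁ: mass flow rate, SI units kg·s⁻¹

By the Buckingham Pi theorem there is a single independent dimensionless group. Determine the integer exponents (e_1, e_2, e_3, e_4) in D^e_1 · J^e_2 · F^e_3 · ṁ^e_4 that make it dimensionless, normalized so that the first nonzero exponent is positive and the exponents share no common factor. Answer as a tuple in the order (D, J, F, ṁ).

M: e_1·(0) + e_2·(1) + e_3·(1) + e_4·(1) = 0
L: e_1·(1) + e_2·(2) + e_3·(1) + e_4·(0) = 0
T: e_1·(0) + e_2·(0) + e_3·(-2) + e_4·(-1) = 0
Solving this homogeneous linear system for the smallest-integer solution (first nonzero entry positive) gives (3, -1, -1, 2).

(3, -1, -1, 2)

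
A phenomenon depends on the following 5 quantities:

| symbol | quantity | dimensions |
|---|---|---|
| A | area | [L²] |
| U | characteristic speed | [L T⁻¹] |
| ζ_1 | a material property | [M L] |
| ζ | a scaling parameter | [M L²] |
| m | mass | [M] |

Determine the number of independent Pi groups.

2

There are 5 variables and 3 base dimensions (M, L, T).
The dimension matrix has rank 3.
Independent dimensionless groups: 5 − 3 = 2.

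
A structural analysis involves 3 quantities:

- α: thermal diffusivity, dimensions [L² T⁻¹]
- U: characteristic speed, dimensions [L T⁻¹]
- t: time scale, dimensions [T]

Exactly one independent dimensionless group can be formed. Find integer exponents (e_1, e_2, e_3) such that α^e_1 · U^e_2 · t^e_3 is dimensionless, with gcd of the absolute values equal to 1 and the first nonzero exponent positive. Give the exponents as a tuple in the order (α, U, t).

(1, -2, -1)

L: e_1·(2) + e_2·(1) + e_3·(0) = 0
T: e_1·(-1) + e_2·(-1) + e_3·(1) = 0
Solving this homogeneous linear system for the smallest-integer solution (first nonzero entry positive) gives (1, -2, -1).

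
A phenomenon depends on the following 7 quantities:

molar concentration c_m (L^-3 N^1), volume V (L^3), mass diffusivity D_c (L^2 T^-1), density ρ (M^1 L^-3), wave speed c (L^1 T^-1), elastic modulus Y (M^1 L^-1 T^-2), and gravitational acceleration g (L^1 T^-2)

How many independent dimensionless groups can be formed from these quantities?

3

There are 7 variables and 4 base dimensions (M, L, T, N).
The dimension matrix has rank 4.
Independent dimensionless groups: 7 − 4 = 3.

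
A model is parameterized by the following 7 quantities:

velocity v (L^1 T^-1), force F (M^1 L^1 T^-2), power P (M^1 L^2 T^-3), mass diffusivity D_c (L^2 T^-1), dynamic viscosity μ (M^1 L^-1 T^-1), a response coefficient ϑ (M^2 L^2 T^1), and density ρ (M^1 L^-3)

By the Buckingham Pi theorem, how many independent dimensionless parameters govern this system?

There are 7 variables and 3 base dimensions (M, L, T).
The dimension matrix has rank 3.
Independent dimensionless groups: 7 − 3 = 4.

4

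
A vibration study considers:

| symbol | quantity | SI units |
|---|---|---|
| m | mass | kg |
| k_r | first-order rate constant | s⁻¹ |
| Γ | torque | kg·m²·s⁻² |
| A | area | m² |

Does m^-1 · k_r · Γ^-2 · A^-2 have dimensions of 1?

no

Sum the exponent of each base dimension across the product:
  M: −[m]_M + [k_r]_M − 2·[Γ]_M − 2·[A]_M = −(1) + (0) − 2·(1) − 2·(0) = -3
  L: −[m]_L + [k_r]_L − 2·[Γ]_L − 2·[A]_L = −(0) + (0) − 2·(2) − 2·(2) = -8
  T: −[m]_T + [k_r]_T − 2·[Γ]_T − 2·[A]_T = −(0) + (-1) − 2·(-2) − 2·(0) = 3
Net dimensions [M⁻³ L⁻⁸ T³] ≠ [1] — not dimensionless.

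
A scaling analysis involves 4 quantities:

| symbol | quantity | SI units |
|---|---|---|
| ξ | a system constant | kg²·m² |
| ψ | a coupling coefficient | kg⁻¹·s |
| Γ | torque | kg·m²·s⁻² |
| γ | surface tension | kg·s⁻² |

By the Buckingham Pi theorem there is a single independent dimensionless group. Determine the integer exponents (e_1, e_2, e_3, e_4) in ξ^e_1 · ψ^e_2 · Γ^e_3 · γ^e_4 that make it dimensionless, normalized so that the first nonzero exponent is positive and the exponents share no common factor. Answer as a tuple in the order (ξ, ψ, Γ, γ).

M: e_1·(2) + e_2·(-1) + e_3·(1) + e_4·(1) = 0
L: e_1·(2) + e_2·(0) + e_3·(2) + e_4·(0) = 0
T: e_1·(0) + e_2·(1) + e_3·(-2) + e_4·(-2) = 0
Solving this homogeneous linear system for the smallest-integer solution (first nonzero entry positive) gives (1, 4, -1, 3).

(1, 4, -1, 3)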